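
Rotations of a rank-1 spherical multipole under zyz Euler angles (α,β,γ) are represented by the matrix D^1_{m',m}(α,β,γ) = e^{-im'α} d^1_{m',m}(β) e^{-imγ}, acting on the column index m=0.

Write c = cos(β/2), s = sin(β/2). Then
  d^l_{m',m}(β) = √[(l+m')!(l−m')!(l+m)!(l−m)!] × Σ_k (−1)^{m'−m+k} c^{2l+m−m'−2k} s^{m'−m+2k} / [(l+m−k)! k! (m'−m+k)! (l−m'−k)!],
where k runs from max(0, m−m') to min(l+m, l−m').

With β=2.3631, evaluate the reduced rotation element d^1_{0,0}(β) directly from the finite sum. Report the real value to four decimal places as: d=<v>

d^1_{0,0}(β=2.3631) via the finite sum:
Half-angle: c=0.379491, s=0.925195. N=√(1·1·1·1)=1.000000
k∈{0,1} keeps every argument non-negative
  k=0: (−1)^0·1.0000/(1)·0.3795^2·0.9252^0 = +0.144014
  k=1: (−1)^1·1.0000/(1)·0.3795^0·0.9252^2 = -0.855986
d^1_{0,0}(2.3631) = +0.144014 -0.855986 = -0.711973

d=-0.7120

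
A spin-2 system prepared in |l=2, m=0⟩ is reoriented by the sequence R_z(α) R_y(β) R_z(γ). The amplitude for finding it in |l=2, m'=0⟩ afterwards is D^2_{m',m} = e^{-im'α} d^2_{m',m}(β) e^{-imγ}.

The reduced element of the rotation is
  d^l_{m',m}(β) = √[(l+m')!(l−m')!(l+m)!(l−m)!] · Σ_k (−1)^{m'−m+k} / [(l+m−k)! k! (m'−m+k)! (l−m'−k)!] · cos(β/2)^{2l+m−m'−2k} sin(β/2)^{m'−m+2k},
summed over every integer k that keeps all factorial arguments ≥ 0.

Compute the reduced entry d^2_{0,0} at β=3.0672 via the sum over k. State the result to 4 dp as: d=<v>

d=0.9917

d^2_{0,0}(β=3.0672) via the finite sum:
c=cos(3.067200/2)=0.037188, s=sin(3.067200/2)=0.999308; N=√[2·2·2·2]=4.000000
The bounds max(0,m−m')=0 and min(l+m,l−m')=2 give 3 terms
  k=0: (−1)^0·4.0000/(4)·0.0372^4·0.9993^0 = +0.000002
  k=1: (−1)^1·4.0000/(1)·0.0372^2·0.9993^2 = -0.005524
  k=2: (−1)^2·4.0000/(4)·0.0372^0·0.9993^4 = +0.997236
d^2_{0,0}(3.0672) = +0.000002 -0.005524 +0.997236 = +0.991714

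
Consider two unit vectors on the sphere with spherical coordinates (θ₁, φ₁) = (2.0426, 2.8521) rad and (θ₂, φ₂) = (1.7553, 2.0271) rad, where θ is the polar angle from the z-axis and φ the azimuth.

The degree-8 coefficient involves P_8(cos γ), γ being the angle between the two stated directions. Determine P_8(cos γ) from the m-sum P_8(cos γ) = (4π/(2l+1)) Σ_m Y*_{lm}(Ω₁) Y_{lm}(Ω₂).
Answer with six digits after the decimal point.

Expand P_8 via completeness: Σ_{m} conj(Y_{8,m}) at Ω₁ times Y_{8,m} at Ω₂ —
  term(m=-8) = (0.087245, 0.028604)   from Y*(Ω₁)=(-0.138515, -0.150140), Y(Ω₂)=(-0.392521, 0.218961)
  term(m=-7) = (0.122208, -0.068067)   from Y*(Ω₁)=(-0.183463, -0.374379), Y(Ω₂)=(0.017618, 0.335063)
  term(m=-6) = (-0.015620, 0.064494)   from Y*(Ω₁)=(-0.065258, -0.389119), Y(Ω₂)=(-0.154663, -0.066079)
  term(m=-5) = (0.003864, 0.005804)   from Y*(Ω₁)=(0.002510, -0.020252), Y(Ω₂)=(-0.258965, 0.222913)
  term(m=-4) = (0.021068, 0.003366)   from Y*(Ω₁)=(-0.136469, 0.311576), Y(Ω₂)=(-0.015786, -0.060703)
  term(m=-3) = (0.051446, -0.040474)   from Y*(Ω₁)=(-0.128066, 0.151332), Y(Ω₂)=(-0.323480, -0.066208)
  term(m=-2) = (0.000282, -0.003556)   from Y*(Ω₁)=(0.208933, -0.136584), Y(Ω₂)=(0.008743, -0.011307)
  term(m=-1) = (-0.055346, -0.059913)   from Y*(Ω₁)=(0.242848, -0.072335), Y(Ω₂)=(-0.141835, -0.288956)
  term(m=+0) = (0.000014, 0.000000)   from Y*(Ω₁)=(-0.215651, -0.000000), Y(Ω₂)=(-0.000067, 0.000000)
  term(m=+1) = (-0.055346, 0.059913)   from Y*(Ω₁)=(-0.242848, -0.072335), Y(Ω₂)=(0.141835, -0.288956)
  term(m=+2) = (0.000282, 0.003556)   from Y*(Ω₁)=(0.208933, 0.136584), Y(Ω₂)=(0.008743, 0.011307)
  term(m=+3) = (0.051446, 0.040474)   from Y*(Ω₁)=(0.128066, 0.151332), Y(Ω₂)=(0.323480, -0.066208)
  term(m=+4) = (0.021068, -0.003366)   from Y*(Ω₁)=(-0.136469, -0.311576), Y(Ω₂)=(-0.015786, 0.060703)
  term(m=+5) = (0.003864, -0.005804)   from Y*(Ω₁)=(-0.002510, -0.020252), Y(Ω₂)=(0.258965, 0.222913)
  term(m=+6) = (-0.015620, -0.064494)   from Y*(Ω₁)=(-0.065258, 0.389119), Y(Ω₂)=(-0.154663, 0.066079)
  term(m=+7) = (0.122208, 0.068067)   from Y*(Ω₁)=(0.183463, -0.374379), Y(Ω₂)=(-0.017618, 0.335063)
  term(m=+8) = (0.087245, -0.028604)   from Y*(Ω₁)=(-0.138515, 0.150140), Y(Ω₂)=(-0.392521, -0.218961)
Accumulated sum (0.430311, 0.000000); after 4π/(2l+1) scaling, (0.318085, 0.000000) ⇒ P_8 = 0.318085

0.318085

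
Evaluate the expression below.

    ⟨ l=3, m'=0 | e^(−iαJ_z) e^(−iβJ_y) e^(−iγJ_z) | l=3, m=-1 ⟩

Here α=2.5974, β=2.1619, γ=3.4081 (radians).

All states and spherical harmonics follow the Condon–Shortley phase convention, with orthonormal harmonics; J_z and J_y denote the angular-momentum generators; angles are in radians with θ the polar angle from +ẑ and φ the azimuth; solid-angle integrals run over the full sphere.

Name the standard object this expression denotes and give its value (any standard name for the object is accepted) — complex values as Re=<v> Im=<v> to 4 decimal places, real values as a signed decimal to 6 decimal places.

This is a Wigner D-matrix element — the rotation-matrix element ⟨l m'| R(α,β,γ) |l m⟩ in the angular-momentum basis.
Split into d^3_{0,-1}(β=2.1619) × two z-phases.
c=cos(2.161900/2)=0.470490, s=sin(2.161900/2)=0.882405; N=√[6·6·2·24]=41.569219
The bounds max(0,m−m')=0 and min(l+m,l−m')=2 give 3 terms
  k=0: (−1)^1·41.5692/(12)·0.4705^5·0.8824^1 = -0.070471
  k=1: (−1)^2·41.5692/(4)·0.4705^3·0.8824^3 = +0.743649
  k=2: (−1)^3·41.5692/(12)·0.4705^1·0.8824^5 = -0.871930
d^3_{0,-1}(2.1619) = -0.070471 +0.743649 -0.871930 = -0.198752
Attach z-rotation phases: D = e^{-i(0)(2.5974)}·(-0.198752)·e^{-i(-1)(3.4081)} = +0.191735+0.052344i

Wigner D-matrix element, Re=0.1917 Im=0.0523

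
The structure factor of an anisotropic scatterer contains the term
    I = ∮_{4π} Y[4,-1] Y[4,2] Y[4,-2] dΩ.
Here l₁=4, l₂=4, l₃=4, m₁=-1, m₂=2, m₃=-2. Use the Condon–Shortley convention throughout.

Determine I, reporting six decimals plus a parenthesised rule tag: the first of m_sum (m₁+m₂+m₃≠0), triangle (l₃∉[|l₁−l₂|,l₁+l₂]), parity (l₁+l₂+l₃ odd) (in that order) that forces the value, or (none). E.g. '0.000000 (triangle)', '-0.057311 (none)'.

0.000000 (m_sum)

m-sum = -1 + 2 − 2 = -1 ≠ 0 ⇒ I = 0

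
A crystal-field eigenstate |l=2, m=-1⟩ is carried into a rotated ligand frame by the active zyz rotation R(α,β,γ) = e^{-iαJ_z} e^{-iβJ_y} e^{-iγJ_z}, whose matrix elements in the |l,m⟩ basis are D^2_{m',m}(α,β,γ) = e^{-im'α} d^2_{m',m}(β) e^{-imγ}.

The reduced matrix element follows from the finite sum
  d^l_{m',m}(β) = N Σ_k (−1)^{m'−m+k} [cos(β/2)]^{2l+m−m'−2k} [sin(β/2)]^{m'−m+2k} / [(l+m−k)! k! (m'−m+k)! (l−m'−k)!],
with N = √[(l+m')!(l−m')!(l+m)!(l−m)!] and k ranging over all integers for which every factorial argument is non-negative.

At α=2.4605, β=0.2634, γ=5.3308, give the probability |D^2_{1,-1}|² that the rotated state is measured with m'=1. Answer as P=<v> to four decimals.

P=0.0026

First d^2_{1,-1}(β=0.2634), then the phase factors e^{-i(1)α} and e^{-i(-1)γ}:
c=cos(0.263400/2)=0.991340, s=sin(0.263400/2)=0.131320; N=√[6·1·1·6]=6.000000
k: max(0,(-1)−(1))=0 … min(2+(-1),2−(1))=1
  k=0: (−1)^2·6.0000/(2)·0.9913^2·0.1313^2 = +0.050842
  k=1: (−1)^3·6.0000/(6)·0.9913^0·0.1313^4 = -0.000297
d^2_{1,-1}(0.2634) = +0.050842 -0.000297 = +0.050545
|D^2_{1,-1}|² = |d^2_{1,-1}(β)|² = (+0.050545)² = 0.002555 (the z-rotation phases have unit modulus)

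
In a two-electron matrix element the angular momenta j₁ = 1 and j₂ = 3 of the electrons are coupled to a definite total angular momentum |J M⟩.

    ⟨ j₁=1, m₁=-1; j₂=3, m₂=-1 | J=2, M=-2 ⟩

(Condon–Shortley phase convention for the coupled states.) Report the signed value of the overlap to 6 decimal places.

√[5·2!0!4!/7! · 0!2!2!4!0!4!] = √(768/7)
  +(−1)^2/∏(2,0,0,0,0,4)! = 1/48  (running 1/48)
⟨..|..⟩ = √(768/7)·(1/48) = +0.218218

+√(1/21) ≈ +0.218218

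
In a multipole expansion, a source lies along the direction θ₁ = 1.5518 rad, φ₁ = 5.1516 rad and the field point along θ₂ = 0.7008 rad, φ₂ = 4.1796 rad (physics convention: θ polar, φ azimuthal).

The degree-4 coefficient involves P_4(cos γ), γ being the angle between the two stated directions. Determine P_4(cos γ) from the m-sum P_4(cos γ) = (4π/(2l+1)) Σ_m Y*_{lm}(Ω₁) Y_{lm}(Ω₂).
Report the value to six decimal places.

-0.071326

Term-by-term m-sum for l=4 (normalisation 4π/9 = 1.396263):
  term(m=-4) = (-0.024839, -0.022974)   from Y*(Ω₁)=(-0.081799, 0.434582), Y(Ω₂)=(-0.040665, 0.064810)
  term(m=-3) = (-0.005941, 0.001363)   from Y*(Ω₁)=(-0.023005, 0.005952), Y(Ω₂)=(0.256412, 0.007071)
  term(m=-2) = (0.052261, -0.133470)   from Y*(Ω₁)=(0.212932, 0.256750), Y(Ω₂)=(-0.207984, -0.376034)
  term(m=-1) = (-0.003856, -0.005651)   from Y*(Ω₁)=(-0.011452, 0.024375), Y(Ω₂)=(-0.129018, 0.218797)
  term(m=+0) = (-0.086333, 0.000000)   from Y*(Ω₁)=(0.316212, -0.000000), Y(Ω₂)=(-0.273024, 0.000000)
  term(m=+1) = (-0.003856, 0.005651)   from Y*(Ω₁)=(0.011452, 0.024375), Y(Ω₂)=(0.129018, 0.218797)
  term(m=+2) = (0.052261, 0.133470)   from Y*(Ω₁)=(0.212932, -0.256750), Y(Ω₂)=(-0.207984, 0.376034)
  term(m=+3) = (-0.005941, -0.001363)   from Y*(Ω₁)=(0.023005, 0.005952), Y(Ω₂)=(-0.256412, 0.007071)
  term(m=+4) = (-0.024839, 0.022974)   from Y*(Ω₁)=(-0.081799, -0.434582), Y(Ω₂)=(-0.040665, -0.064810)
Total Σ_m = (-0.051083, 0.000000). Multiply by 1.396263: (-0.071326, 0.000000). P_4(cos γ) = -0.071326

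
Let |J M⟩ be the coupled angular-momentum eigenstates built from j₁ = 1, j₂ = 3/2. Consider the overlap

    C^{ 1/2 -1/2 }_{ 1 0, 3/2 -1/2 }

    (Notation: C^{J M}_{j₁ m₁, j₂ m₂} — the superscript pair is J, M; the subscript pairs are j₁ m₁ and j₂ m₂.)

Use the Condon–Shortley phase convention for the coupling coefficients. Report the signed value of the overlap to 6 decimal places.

−√(1/3) ≈ -0.577350

triangle: 2!×0!×1!/4! = 2/24
(j±m)!: 1!×1!×1!×2!×0!×1! = 2
prefactor² = (2J+1)×Δ×N² = 1/3
  k=1: −1/(1!×1!×0!×0!×0!×1!) = -1
Σ = -1  ⇒  CG² = 1/3×(-1)² = 1/3
CG = −√(1/3) = -0.577350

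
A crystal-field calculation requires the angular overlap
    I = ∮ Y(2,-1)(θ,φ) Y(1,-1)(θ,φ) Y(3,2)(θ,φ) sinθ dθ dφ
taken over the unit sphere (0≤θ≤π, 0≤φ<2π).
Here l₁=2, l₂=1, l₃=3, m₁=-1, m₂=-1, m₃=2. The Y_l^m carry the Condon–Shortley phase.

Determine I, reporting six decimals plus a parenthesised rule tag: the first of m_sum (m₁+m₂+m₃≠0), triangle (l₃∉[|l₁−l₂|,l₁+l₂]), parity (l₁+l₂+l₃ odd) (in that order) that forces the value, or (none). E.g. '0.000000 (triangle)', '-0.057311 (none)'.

Rules hold: Σm=0, L=6 even, 1≤3≤3.
N = 5·3·7 = 105
Δ = 0!·4!·2!/7! = 1/105
Racah Σ t=0..0: t=0:+1/4 = 1/4
⇒ 3j(2 1 3; 0 0 0)² = 3/35, sgn -1
Racah Σ t=0..0: t=0:+1/12 = 1/12
⇒ 3j(2 1 3; -1 -1 2)² = 2/21, sgn -1
4πI² = N·(3j₀)²·(3jₘ)² = 6/7
I = +1·√(0.857143/4π) = 0.26116903
No selection rule forces the value: the integral is nonzero (none).

0.261169 (none)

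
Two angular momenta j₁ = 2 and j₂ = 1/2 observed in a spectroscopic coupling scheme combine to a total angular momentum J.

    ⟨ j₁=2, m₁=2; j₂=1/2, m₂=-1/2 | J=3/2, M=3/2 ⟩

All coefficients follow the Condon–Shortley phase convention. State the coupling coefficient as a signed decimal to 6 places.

+√(4/5) = +0.894427

√[4·1!3!0!/5! · 4!0!0!1!3!0!] = √(144/5)
  +(−1)^0/∏(0,1,0,0,3,0)! = 1/6  (running 1/6)
⟨..|..⟩ = √(144/5)·(1/6) = +0.894427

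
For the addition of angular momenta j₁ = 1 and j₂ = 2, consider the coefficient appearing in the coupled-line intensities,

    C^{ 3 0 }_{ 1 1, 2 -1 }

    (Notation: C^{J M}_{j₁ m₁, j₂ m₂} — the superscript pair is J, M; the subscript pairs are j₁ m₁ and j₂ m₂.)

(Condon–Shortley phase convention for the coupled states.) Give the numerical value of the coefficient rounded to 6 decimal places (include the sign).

√[7·0!2!4!/7! · 2!0!1!3!3!3!] = √(144/5)
  +(−1)^0/∏(0,0,0,1,2,3)! = 1/12  (running 1/12)
⟨..|..⟩ = √(144/5)·(1/12) = +0.447214

+√(1/5) = +0.447214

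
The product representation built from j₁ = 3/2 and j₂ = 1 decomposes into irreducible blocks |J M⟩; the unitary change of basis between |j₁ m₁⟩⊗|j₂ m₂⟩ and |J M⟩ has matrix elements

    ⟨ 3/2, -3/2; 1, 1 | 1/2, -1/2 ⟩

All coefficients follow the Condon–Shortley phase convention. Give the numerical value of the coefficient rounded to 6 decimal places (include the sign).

√[2·2!1!0!/4! · 0!3!2!0!0!1!] = √(2)
  +(−1)^2/∏(2,0,1,0,0,0)! = 1/2  (running 1/2)
⟨..|..⟩ = √(2)·(1/2) = +0.707107

+√(1/2) = +0.707107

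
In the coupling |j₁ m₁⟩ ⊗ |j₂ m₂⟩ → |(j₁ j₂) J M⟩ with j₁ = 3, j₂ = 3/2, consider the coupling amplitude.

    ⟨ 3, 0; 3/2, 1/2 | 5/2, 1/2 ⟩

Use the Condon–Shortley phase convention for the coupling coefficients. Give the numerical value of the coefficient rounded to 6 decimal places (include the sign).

−√(6/35) = -0.414039

triangle: 2!×4!×1!/8! = 48/40320
(j±m)!: 3!×3!×2!×1!×3!×2! = 864
prefactor² = (2J+1)×Δ×N² = 216/35
  k=1: −1/(1!×1!×2!×1!×2!×0!) = -1/4
  k=2: +1/(2!×0!×1!×0!×3!×1!) = 1/12
Σ = -1/6  ⇒  CG² = 216/35×(-1/6)² = 6/35
CG = −√(6/35) = -0.414039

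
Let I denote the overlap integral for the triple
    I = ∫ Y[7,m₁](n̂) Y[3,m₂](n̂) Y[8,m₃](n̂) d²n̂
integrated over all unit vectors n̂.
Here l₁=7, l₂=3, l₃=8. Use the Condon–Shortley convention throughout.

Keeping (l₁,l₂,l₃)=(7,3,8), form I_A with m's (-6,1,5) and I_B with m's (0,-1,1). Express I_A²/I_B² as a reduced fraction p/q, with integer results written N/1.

Shared (l₁,l₂,l₃)=(7,3,8): N and (l;000)² cancel in I_A²/I_B².
A: Δ = 2!·12!·4!/19! = 1/5290740; Racah Σ t=1..2: t=1:−1/2874009600 t=2:+1/319334400 = 1/359251200; ⇒ 3j(7 3 8; -6 1 5)² = 1664/101745, sgn -1
B: Δ = 2!·12!·4!/19! = 1/5290740; Racah Σ t=0..2: t=0:+1/4838400 t=1:−1/3110400 t=2:+1/29030400 = -1/12441600; ⇒ 3j(7 3 8; 0 -1 1)² = 343/125970, sgn +1
I_A²/I_B² = (1664/101745)/(343/125970) = 43264/7203

43264/7203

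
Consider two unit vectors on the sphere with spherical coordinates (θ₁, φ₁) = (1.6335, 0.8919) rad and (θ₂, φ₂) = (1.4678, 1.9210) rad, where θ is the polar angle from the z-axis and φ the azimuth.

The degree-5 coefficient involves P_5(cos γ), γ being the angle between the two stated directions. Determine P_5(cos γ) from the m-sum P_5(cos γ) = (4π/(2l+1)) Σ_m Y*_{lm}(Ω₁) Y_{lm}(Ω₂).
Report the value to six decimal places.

Expand P_5 via completeness: Σ_{m} conj(Y_{5,m}) at Ω₁ times Y_{5,m} at Ω₂ —
  term(m=-5) = +0.087178+0.188538i   from Y*(Ω₁)=-0.114990-0.444972i, Y(Ω₂)=-0.444644+0.081014i
  term(m=-4) = +0.007567-0.011156i   from Y*(Ω₁)=+0.083094+0.037708i, Y(Ω₂)=+0.024990-0.145600i
  term(m=-3) = -0.102057-0.005546i   from Y*(Ω₁)=+0.296397-0.149031i, Y(Ω₂)=-0.267330-0.153129i
  term(m=-2) = +0.008173+0.015419i   from Y*(Ω₁)=-0.022098+0.102173i, Y(Ω₂)=+0.127637-0.107596i
  term(m=-1) = +0.042407-0.070474i   from Y*(Ω₁)=+0.189752+0.235179i, Y(Ω₂)=-0.093383-0.255663i
  term(m=+0) = -0.018513-0.000000i   from Y*(Ω₁)=-0.107919-0.000000i, Y(Ω₂)=+0.171550+0.000000i
  term(m=+1) = +0.042407+0.070474i   from Y*(Ω₁)=-0.189752+0.235179i, Y(Ω₂)=+0.093383-0.255663i
  term(m=+2) = +0.008173-0.015419i   from Y*(Ω₁)=-0.022098-0.102173i, Y(Ω₂)=+0.127637+0.107596i
  term(m=+3) = -0.102057+0.005546i   from Y*(Ω₁)=-0.296397-0.149031i, Y(Ω₂)=+0.267330-0.153129i
  term(m=+4) = +0.007567+0.011156i   from Y*(Ω₁)=+0.083094-0.037708i, Y(Ω₂)=+0.024990+0.145600i
  term(m=+5) = +0.087178-0.188538i   from Y*(Ω₁)=+0.114990-0.444972i, Y(Ω₂)=+0.444644+0.081014i
Σ over m = +0.068023+0.000000i; ×(4π/11) → +0.077710+0.000000i. Real part: 0.077710

0.077710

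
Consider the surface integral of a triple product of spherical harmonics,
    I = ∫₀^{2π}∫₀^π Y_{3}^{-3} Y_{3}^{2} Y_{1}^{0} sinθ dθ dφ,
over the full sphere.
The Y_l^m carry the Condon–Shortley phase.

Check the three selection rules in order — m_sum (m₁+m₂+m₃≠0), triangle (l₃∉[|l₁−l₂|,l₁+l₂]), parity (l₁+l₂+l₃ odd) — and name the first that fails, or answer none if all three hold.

Σmᵢ = -1  ✗
l₃∈[|l₁−l₂|,l₁+l₂]=[0,6], have l₃=1
Σlᵢ = 7 ⇒ odd

m_sum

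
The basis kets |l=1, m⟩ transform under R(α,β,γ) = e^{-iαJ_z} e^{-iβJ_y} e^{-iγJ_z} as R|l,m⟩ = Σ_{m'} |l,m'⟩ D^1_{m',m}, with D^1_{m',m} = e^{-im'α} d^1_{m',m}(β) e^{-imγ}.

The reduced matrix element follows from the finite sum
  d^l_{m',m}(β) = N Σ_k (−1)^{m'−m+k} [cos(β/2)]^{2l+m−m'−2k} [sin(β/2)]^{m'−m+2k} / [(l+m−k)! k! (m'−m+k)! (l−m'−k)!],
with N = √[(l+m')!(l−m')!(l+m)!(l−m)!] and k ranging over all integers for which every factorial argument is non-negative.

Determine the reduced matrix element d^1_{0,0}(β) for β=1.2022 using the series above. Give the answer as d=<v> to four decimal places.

d=0.3603

d^1_{0,0}(β=1.2022) via the finite sum:
c=cos(1.202200/2)=0.824714, s=sin(1.202200/2)=0.565550; N=√[1·1·1·1]=1.000000
k: max(0,(0)−(0))=0 … min(1+(0),1−(0))=1
  k=0: (−1)^0·1.0000/(1)·0.8247^2·0.5656^0 = +0.680153
  k=1: (−1)^1·1.0000/(1)·0.8247^0·0.5656^2 = -0.319847
d^1_{0,0}(1.2022) = +0.680153 -0.319847 = +0.360306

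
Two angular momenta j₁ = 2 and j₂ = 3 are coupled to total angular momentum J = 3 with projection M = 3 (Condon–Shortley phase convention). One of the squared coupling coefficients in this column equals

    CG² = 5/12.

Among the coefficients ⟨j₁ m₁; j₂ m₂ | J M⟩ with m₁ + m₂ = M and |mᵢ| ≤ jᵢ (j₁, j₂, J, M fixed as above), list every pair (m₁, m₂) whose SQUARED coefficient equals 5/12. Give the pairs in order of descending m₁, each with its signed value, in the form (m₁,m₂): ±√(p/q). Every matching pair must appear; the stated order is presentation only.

(1,2): −√(5/12); (0,3): +√(5/12)

Admissible pairs with m₁+m₂ = M = 3: (0,3), (1,2), (2,1)
  (m₁,m₂)=(2,1): CG² = 1/6, CG = +√(1/6)
  (m₁,m₂)=(1,2): CG² = 5/12, CG = −√(5/12)   ← matches the target
  (m₁,m₂)=(0,3): CG² = 5/12, CG = +√(5/12)   ← matches the target
Pairs with CG² = 5/12: (1,2): −√(5/12); (0,3): +√(5/12)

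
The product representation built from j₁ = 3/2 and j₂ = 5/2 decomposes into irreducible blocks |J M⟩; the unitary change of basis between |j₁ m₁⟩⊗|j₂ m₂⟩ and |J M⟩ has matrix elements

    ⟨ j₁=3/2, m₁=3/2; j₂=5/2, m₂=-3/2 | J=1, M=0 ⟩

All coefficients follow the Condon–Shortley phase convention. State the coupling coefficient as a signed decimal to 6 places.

triangle: 3!×0!×2!/6! = 12/720
(j±m)!: 3!×0!×1!×4!×1!×1! = 144
prefactor² = (2J+1)×Δ×N² = 36/5
  k=0: +1/(0!×3!×0!×1!×0!×1!) = 1/6
Σ = 1/6  ⇒  CG² = 36/5×(1/6)² = 1/5
CG = +√(1/5) = +0.447214

+0.447214  (= +√(1/5))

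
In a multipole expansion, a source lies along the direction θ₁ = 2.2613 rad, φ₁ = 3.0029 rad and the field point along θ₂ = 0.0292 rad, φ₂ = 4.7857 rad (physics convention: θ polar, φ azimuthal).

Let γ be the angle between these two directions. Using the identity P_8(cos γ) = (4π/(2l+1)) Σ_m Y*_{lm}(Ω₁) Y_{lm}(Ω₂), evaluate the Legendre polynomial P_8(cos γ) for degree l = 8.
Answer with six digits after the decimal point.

0.292821

Expand P_8 via completeness: Σ_{m} conj(Y_{8,m}) at Ω₁ times Y_{8,m} at Ω₂ —
  m=-8: Y*=(0.028622, -0.057588)  Y=(0.000000, -0.000000)  product (-0.000000, -0.000000)
  m=-7: Y*=(0.119990, -0.175408)  Y=(-0.000000, -0.000000)  product (-0.000000, -0.000000)
  m=-6: Y*=(0.270546, -0.297107)  Y=(-0.000000, 0.000000)  product (-0.000000, 0.000000)
  m=-5: Y*=(0.334611, -0.278120)  Y=(0.000000, 0.000000)  product (0.000000, 0.000000)
  m=-4: Y*=(0.116768, -0.072360)  Y=(0.000009, -0.000003)  product (0.000001, -0.000001)
  m=-3: Y*=(-0.263285, 0.116340)  Y=(-0.000076, -0.000338)  product (0.000059, 0.000080)
  m=-2: Y*=(-0.294893, 0.083964)  Y=(-0.008663, 0.001279)  product (0.002447, -0.001105)
  m=-1: Y*=(0.156868, -0.021897)  Y=(0.010474, 0.142615)  product (0.004766, 0.022142)
  m=+0: Y*=(0.333169, -0.000000)  Y=(1.145324, 0.000000)  product (0.381586, 0.000000)
  m=+1: Y*=(-0.156868, -0.021897)  Y=(-0.010474, 0.142615)  product (0.004766, -0.022142)
  m=+2: Y*=(-0.294893, -0.083964)  Y=(-0.008663, -0.001279)  product (0.002447, 0.001105)
  m=+3: Y*=(0.263285, 0.116340)  Y=(0.000076, -0.000338)  product (0.000059, -0.000080)
  m=+4: Y*=(0.116768, 0.072360)  Y=(0.000009, 0.000003)  product (0.000001, 0.000001)
  m=+5: Y*=(-0.334611, -0.278120)  Y=(-0.000000, 0.000000)  product (0.000000, -0.000000)
  m=+6: Y*=(0.270546, 0.297107)  Y=(-0.000000, -0.000000)  product (-0.000000, -0.000000)
  m=+7: Y*=(-0.119990, -0.175408)  Y=(0.000000, -0.000000)  product (-0.000000, 0.000000)
  m=+8: Y*=(0.028622, 0.057588)  Y=(0.000000, 0.000000)  product (-0.000000, 0.000000)
Accumulated sum (0.396133, 0.000000); after 4π/(2l+1) scaling, (0.292821, 0.000000) ⇒ P_8 = 0.292821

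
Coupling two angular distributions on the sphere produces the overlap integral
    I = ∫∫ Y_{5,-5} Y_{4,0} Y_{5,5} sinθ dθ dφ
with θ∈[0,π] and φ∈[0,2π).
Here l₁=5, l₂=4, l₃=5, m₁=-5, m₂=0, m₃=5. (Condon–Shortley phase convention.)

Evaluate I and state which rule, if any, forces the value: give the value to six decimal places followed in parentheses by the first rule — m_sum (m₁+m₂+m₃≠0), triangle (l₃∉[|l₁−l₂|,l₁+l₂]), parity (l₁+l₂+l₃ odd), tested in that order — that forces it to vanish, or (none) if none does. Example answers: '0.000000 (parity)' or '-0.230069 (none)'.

m-sum 0 ✓  L=14 even ✓  1≤5≤9 ✓
Π(2lᵢ+1) = 11×9×11 = 1089
triangle coeff Δ(5,4,5) = 1/3153150
Σ_t [0,4]: t=0:+1/69120 t=1:−1/1728 t=2:+1/576 t=3:−1/1728 t=4:+1/69120 = 7/11520
(3j)²=2/143 [(5 4 5; 0 0 0)], sign=-1
Σ_t [4,4]: t=4:+1/414720 = 1/414720
(3j)²=2/143 [(5 4 5; -5 0 5)], sign=+1
⇒ 4πI² = 36/169
I = (-1)√(36/169/(4π)) = -0.13019760
No selection rule forces the value: the integral is nonzero (none).

-0.130198 (none)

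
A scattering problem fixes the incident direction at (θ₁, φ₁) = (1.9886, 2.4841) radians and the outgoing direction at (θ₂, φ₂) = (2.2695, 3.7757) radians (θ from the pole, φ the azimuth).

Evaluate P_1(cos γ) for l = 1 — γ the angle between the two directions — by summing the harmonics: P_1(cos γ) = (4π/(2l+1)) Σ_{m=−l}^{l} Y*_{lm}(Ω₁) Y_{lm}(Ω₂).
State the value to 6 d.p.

Term-by-term m-sum for l=1 (normalisation 4π/3 = 4.188790):
  term(m=-1) = (0.023021, -0.080300)   from Y*(Ω₁)=(-0.249945, 0.192981), Y(Ω₂)=(-0.213111, 0.156727)
  term(m=+0) = (0.062307, 0.000000)   from Y*(Ω₁)=(-0.198252, -0.000000), Y(Ω₂)=(-0.314282, 0.000000)
  term(m=+1) = (0.023021, 0.080300)   from Y*(Ω₁)=(0.249945, 0.192981), Y(Ω₂)=(0.213111, 0.156727)
Total Σ_m = (0.108348, 0.000000). Multiply by 4.188790: (0.453849, 0.000000). P_1(cos γ) = 0.453849

0.453849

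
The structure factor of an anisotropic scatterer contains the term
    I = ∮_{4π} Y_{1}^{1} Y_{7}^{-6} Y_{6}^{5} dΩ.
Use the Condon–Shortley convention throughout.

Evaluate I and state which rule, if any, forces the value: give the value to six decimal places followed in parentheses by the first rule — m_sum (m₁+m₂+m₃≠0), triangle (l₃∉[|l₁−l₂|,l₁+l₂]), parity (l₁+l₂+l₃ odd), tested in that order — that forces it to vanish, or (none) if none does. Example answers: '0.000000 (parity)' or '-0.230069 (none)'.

0.309019 (none)

Checks pass: Σm=0; 14 even; l₃=6∈[6,8].
(2·1+1)(2·7+1)(2·6+1) = 585
Δ: 2! 0! 12! / 15! → 1/1365
sum: t=1:−1/518400 = -1/518400
3j²(1 7 6; 0 0 0) = Δ·Π!·Σ² = 7/195  (sign -1)
sum: t=0:+1/79833600 = 1/79833600
3j²(1 7 6; 1 -6 5) = Δ·Π!·Σ² = 2/35  (sign -1)
combine: 4πI² = 585·7/195·2/35 = 6/5
take √, sign +1: I = 0.30901936
No selection rule forces the value: the integral is nonzero (none).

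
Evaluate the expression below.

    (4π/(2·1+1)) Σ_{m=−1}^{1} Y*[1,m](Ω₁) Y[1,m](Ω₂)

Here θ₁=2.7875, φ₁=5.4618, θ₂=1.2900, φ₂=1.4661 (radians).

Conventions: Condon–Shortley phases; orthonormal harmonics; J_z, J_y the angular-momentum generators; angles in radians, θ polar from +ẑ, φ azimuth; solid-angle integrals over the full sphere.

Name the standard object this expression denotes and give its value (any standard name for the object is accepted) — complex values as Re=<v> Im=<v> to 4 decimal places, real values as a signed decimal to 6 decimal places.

Legendre polynomial (addition theorem), -0.478778

This sum is the spherical-harmonic addition theorem: it equals the Legendre polynomial P_l(cos γ) of the angle γ between the two directions.
Expand P_1 via completeness: Σ_{m} conj(Y_{1,m}) at Ω₁ times Y_{1,m} at Ω₂ —
  term(m=-1) = (-0.026123, -0.029984)   from Y*(Ω₁)=(0.081606, -0.087702), Y(Ω₂)=(0.034692, -0.330145)
  term(m=+0) = (-0.062053, -0.000000)   from Y*(Ω₁)=(-0.458290, -0.000000), Y(Ω₂)=(0.135402, 0.000000)
  term(m=+1) = (-0.026123, 0.029984)   from Y*(Ω₁)=(-0.081606, -0.087702), Y(Ω₂)=(-0.034692, -0.330145)
Σ over m = (-0.114300, 0.000000); ×(4π/3) → (-0.478778, 0.000000). Real part: -0.478778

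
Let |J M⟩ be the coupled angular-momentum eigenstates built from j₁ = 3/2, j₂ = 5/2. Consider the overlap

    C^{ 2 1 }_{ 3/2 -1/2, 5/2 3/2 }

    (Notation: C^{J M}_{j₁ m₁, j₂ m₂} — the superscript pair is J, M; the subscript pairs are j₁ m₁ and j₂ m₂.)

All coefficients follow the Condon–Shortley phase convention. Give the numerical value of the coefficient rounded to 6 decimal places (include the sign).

triangle: 2!×1!×3!/7! = 12/5040
(j±m)!: 1!×2!×4!×1!×3!×1! = 288
prefactor² = (2J+1)×Δ×N² = 24/7
  k=1: −1/(1!×1!×1!×3!×0!×0!) = -1/6
  k=2: +1/(2!×0!×0!×2!×1!×1!) = 1/4
Σ = 1/12  ⇒  CG² = 24/7×(1/12)² = 1/42
CG = +√(1/42) = +0.154303

+0.154303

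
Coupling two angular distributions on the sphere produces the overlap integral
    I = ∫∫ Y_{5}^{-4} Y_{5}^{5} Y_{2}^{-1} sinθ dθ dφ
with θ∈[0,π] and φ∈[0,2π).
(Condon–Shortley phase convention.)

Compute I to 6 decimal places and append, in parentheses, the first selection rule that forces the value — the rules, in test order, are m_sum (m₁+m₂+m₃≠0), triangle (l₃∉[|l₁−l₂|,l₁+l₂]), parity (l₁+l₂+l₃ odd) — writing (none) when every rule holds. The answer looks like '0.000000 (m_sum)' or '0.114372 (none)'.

Rules hold: Σm=0, L=12 even, 0≤2≤10.
N = 11·11·5 = 605
Δ = 8!·2!·2!/13! = 1/38610
Racah Σ t=3..5: t=3:−1/2880 t=4:+1/576 t=5:−1/2880 = 1/960
⇒ 3j(5 5 2; 0 0 0)² = 10/429, sgn +1
Racah Σ t=8..8: t=8:+1/80640 = 1/80640
⇒ 3j(5 5 2; -4 5 -1)² = 9/286, sgn -1
4πI² = N·(3j₀)²·(3jₘ)² = 75/169
I = -1·√(0.443787/4π) = -0.18792404
No selection rule forces the value: the integral is nonzero (none).

-0.187924 (none)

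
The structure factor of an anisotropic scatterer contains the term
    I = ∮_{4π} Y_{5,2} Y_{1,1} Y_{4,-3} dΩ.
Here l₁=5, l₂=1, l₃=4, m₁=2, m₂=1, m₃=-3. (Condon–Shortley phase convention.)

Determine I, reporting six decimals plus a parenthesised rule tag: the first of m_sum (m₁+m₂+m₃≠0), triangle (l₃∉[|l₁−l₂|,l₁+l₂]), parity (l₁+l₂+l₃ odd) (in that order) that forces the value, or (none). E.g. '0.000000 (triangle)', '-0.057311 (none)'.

m-sum 0 ✓  L=10 even ✓  4≤4≤6 ✓
Π(2lᵢ+1) = 11×3×9 = 297
triangle coeff Δ(5,1,4) = 1/495
Σ_t [1,1]: t=1:−1/576 = -1/576
(3j)²=5/99 [(5 1 4; 0 0 0)], sign=-1
Σ_t [2,2]: t=2:+1/10080 = 1/10080
(3j)²=1/165 [(5 1 4; 2 1 -3)], sign=-1
⇒ 4πI² = 1/11
I = (+1)√(1/11/(4π)) = 0.08505478
No selection rule forces the value: the integral is nonzero (none).

0.085055 (none)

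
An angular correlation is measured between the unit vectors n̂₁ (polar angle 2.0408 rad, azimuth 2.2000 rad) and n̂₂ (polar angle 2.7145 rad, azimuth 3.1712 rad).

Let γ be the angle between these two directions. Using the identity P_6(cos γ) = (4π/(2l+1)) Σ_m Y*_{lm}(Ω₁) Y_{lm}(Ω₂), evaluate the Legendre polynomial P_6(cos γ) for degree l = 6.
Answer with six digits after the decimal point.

0.119431

Summing Y*_{l m}(θ₁,φ₁)·Y_{l m}(θ₂,φ₂) over m ∈ [−6, 6]; prefactor 4π/(2·6+1) = 0.966644:
  [-6]  conj(Y_{6,-6})(Ω₁) = (0.195532, 0.143655) ; Y_{6,-6}(Ω₂) = (0.002402, -0.000431) ; Δ = (0.000532, 0.000261)
  [-5]  conj(Y_{6,-5})(Ω₁) = (-0.001890, 0.426944) ; Y_{6,-5}(Ω₂) = (0.018372, -0.002740) ; Δ = (0.001135, 0.007849)
  [-4]  conj(Y_{6,-4})(Ω₁) = (-0.229692, 0.165642) ; Y_{6,-4}(Ω₂) = (0.084617, -0.010068) ; Δ = (-0.017768, 0.016329)
  [-3]  conj(Y_{6,-3})(Ω₁) = (0.147769, 0.048447) ; Y_{6,-3}(Ω₂) = (0.256560, -0.022848) ; Δ = (0.039018, 0.009053)
  [-2]  conj(Y_{6,-2})(Ω₁) = (0.103727, 0.321173) ; Y_{6,-2}(Ω₂) = (0.487321, -0.028890) ; Δ = (0.059827, 0.153518)
  [-1]  conj(Y_{6,-1})(Ω₁) = (0.023009, -0.031610) ; Y_{6,-1}(Ω₂) = (0.433864, -0.012849) ; Δ = (0.009576, -0.014010)
  [+0]  conj(Y_{6,0})(Ω₁) = (0.335503, -0.000000) ; Y_{6,0}(Ω₂) = (-0.182080, 0.000000) ; Δ = (-0.061088, 0.000000)
  [+1]  conj(Y_{6,1})(Ω₁) = (-0.023009, -0.031610) ; Y_{6,1}(Ω₂) = (-0.433864, -0.012849) ; Δ = (0.009576, 0.014010)
  [+2]  conj(Y_{6,2})(Ω₁) = (0.103727, -0.321173) ; Y_{6,2}(Ω₂) = (0.487321, 0.028890) ; Δ = (0.059827, -0.153518)
  [+3]  conj(Y_{6,3})(Ω₁) = (-0.147769, 0.048447) ; Y_{6,3}(Ω₂) = (-0.256560, -0.022848) ; Δ = (0.039018, -0.009053)
  [+4]  conj(Y_{6,4})(Ω₁) = (-0.229692, -0.165642) ; Y_{6,4}(Ω₂) = (0.084617, 0.010068) ; Δ = (-0.017768, -0.016329)
  [+5]  conj(Y_{6,5})(Ω₁) = (0.001890, 0.426944) ; Y_{6,5}(Ω₂) = (-0.018372, -0.002740) ; Δ = (0.001135, -0.007849)
  [+6]  conj(Y_{6,6})(Ω₁) = (0.195532, -0.143655) ; Y_{6,6}(Ω₂) = (0.002402, 0.000431) ; Δ = (0.000532, -0.000261)
Σ over m = (0.123553, 0.000000); ×(4π/13) → (0.119431, 0.000000). Real part: 0.119431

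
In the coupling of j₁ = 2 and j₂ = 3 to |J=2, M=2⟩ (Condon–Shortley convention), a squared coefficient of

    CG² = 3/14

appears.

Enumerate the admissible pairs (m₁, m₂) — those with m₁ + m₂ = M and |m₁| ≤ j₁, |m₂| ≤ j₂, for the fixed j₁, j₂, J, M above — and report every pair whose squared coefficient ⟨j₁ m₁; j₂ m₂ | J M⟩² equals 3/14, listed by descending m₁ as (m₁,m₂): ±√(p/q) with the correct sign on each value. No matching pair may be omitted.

(1,1): −√(3/14)

Admissible pairs with m₁+m₂ = M = 2: (-1,3), (0,2), (1,1), (2,0)
  (m₁,m₂)=(2,0): CG² = 1/14, CG = +√(1/14)
  (m₁,m₂)=(1,1): CG² = 3/14, CG = −√(3/14)   ← matches the target
  (m₁,m₂)=(0,2): CG² = 5/14, CG = +√(5/14)
  (m₁,m₂)=(-1,3): CG² = 5/14, CG = −√(5/14)
Pairs with CG² = 3/14: (1,1): −√(3/14)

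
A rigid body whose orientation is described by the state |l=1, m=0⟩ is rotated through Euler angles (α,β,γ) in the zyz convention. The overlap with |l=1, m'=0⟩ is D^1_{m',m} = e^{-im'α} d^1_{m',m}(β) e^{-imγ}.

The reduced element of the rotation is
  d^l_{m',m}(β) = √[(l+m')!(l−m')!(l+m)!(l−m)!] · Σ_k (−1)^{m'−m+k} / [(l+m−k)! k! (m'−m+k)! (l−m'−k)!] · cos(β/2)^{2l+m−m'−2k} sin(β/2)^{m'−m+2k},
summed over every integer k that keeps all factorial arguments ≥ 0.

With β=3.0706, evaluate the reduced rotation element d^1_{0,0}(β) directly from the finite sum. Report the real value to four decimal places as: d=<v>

d=-0.9975

d^1_{0,0}(β=3.0706) via the finite sum:
c=cos(3.070600/2)=0.035489, s=sin(3.070600/2)=0.999370; N=√[1·1·1·1]=1.000000
Admissible k: 0..1 (factorial args all ≥0)
  k=0: (−1)^0·1.0000/(1)·0.0355^2·0.9994^0 = +0.001259
  k=1: (−1)^1·1.0000/(1)·0.0355^0·0.9994^2 = -0.998741
d^1_{0,0}(3.0706) = +0.001259 -0.998741 = -0.997481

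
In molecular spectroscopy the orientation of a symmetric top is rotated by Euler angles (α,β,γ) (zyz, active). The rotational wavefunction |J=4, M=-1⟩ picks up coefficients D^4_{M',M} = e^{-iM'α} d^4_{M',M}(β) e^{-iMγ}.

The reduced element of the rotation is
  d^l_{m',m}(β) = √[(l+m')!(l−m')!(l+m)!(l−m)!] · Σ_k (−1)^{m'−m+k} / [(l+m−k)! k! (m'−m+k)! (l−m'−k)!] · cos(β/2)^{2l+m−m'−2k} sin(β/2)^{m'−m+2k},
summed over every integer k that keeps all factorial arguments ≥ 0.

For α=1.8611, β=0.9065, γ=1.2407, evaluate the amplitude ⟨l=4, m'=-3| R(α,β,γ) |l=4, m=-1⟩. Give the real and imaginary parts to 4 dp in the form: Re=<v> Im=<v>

Re=0.4165 Im=0.2501

Split into d^4_{-3,-1}(β=0.9065) × two z-phases.
With c≡cos(β/2)=0.899029 and s≡sin(β/2)=0.437890, N=[1·5040·6·120]^{1/2}=1904.940944
k∈{2,3} keeps every argument non-negative
  k=2: (−1)^0·1904.9409/(240)·0.8990^6·0.4379^2 = +0.803602
  k=3: (−1)^1·1904.9409/(144)·0.8990^4·0.4379^4 = -0.317740
d^4_{-3,-1}(0.9065) = +0.803602 -0.317740 = +0.485862
D = (+0.764916-0.644130i)·(+0.485862)·(+0.324134+0.946011i) = +0.416524+0.250139i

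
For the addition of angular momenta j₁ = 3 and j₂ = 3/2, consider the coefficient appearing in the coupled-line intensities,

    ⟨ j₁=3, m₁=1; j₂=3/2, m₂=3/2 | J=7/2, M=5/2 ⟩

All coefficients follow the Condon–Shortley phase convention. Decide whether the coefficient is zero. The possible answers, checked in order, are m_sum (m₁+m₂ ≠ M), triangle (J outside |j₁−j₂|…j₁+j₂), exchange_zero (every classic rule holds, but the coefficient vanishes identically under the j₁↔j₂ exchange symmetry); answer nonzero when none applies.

m-sum: m₁+m₂ = 1+3/2 = 5/2, M = 5/2  ✓
triangle: |j₁−j₂| = 3/2 ≤ J = 7/2 ≤ j₁+j₂ = 9/2  ✓
exchange: j₁≠j₂ or m₁≠m₂ — the exchange symmetry imposes no constraint here
value check: CG = −√(10/21) = -0.690066 ≠ 0

nonzero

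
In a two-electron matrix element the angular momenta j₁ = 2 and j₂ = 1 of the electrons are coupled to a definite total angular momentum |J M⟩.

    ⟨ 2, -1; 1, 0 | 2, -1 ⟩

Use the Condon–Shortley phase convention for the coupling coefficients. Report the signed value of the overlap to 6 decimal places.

triangle: 1!*3!*1!/6! = 6/720
(j±m)!: 1!*3!*1!*1!*1!*3! = 36
prefactor² = (2J+1)*Δ*N² = 3/2
  k=0: +1/(0!*1!*3!*1!*0!*0!) = 1/6
  k=1: −1/(1!*0!*2!*0!*1!*1!) = -1/2
Σ = -1/3  ⇒  CG² = 3/2*(-1/3)² = 1/6
CG = −√(1/6) = -0.408248

−√(1/6) ≈ -0.408248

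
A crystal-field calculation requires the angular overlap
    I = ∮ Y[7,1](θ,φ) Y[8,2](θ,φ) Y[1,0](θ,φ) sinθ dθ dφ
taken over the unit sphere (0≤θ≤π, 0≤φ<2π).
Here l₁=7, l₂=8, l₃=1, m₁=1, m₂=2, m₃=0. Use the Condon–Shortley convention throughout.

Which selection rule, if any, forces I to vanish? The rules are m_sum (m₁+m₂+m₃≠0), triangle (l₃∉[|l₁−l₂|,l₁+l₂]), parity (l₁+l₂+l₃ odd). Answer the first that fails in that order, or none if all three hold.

Σmᵢ = 3  ✗
l₃∈[|l₁−l₂|,l₁+l₂]=[1,15], have l₃=1
Σlᵢ = 16 ⇒ even

m_sum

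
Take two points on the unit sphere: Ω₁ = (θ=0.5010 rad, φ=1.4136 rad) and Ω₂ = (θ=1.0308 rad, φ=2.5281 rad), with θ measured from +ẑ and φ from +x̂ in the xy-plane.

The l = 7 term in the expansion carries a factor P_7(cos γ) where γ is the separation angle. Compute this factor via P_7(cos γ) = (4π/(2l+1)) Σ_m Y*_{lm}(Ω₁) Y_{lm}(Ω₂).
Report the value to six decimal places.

Expand P_7 via completeness: Σ_{m} conj(Y_{7,m}) at Ω₁ times Y_{7,m} at Ω₂ —
  [-7]  conj(Y_{7,-7})(Ω₁) = (-0.002628, -0.001336) ; Y_{7,-7}(Ω₂) = (0.069308, 0.156063) ; Δ = (0.000026, -0.000503)
  [-6]  conj(Y_{7,-6})(Ω₁) = (-0.011831, 0.016308) ; Y_{7,-6}(Ω₂) = (-0.328620, -0.196700) ; Δ = (0.007095, -0.003032)
  [-5]  conj(Y_{7,-5})(Ω₁) = (0.059729, 0.059660) ; Y_{7,-5}(Ω₂) = (0.413834, -0.030734) ; Δ = (0.026552, 0.022853)
  [-4]  conj(Y_{7,-4})(Ω₁) = (0.193952, -0.141053) ; Y_{7,-4}(Ω₂) = (-0.068850, 0.056549) ; Δ = (-0.005377, 0.020679)
  [-3]  conj(Y_{7,-3})(Ω₁) = (-0.205263, -0.402503) ; Y_{7,-3}(Ω₂) = (-0.082844, 0.299708) ; Δ = (0.137638, -0.028174)
  [-2]  conj(Y_{7,-2})(Ω₁) = (-0.451851, 0.146932) ; Y_{7,-2}(Ω₂) = (-0.081484, -0.227589) ; Δ = (0.070259, 0.090864)
  [-1]  conj(Y_{7,-1})(Ω₁) = (0.005877, 0.037076) ; Y_{7,-1}(Ω₂) = (-0.180154, -0.126852) ; Δ = (0.003644, -0.007425)
  [+0]  conj(Y_{7,0})(Ω₁) = (-0.448258, -0.000000) ; Y_{7,0}(Ω₂) = (0.272678, 0.000000) ; Δ = (-0.122230, -0.000000)
  [+1]  conj(Y_{7,1})(Ω₁) = (-0.005877, 0.037076) ; Y_{7,1}(Ω₂) = (0.180154, -0.126852) ; Δ = (0.003644, 0.007425)
  [+2]  conj(Y_{7,2})(Ω₁) = (-0.451851, -0.146932) ; Y_{7,2}(Ω₂) = (-0.081484, 0.227589) ; Δ = (0.070259, -0.090864)
  [+3]  conj(Y_{7,3})(Ω₁) = (0.205263, -0.402503) ; Y_{7,3}(Ω₂) = (0.082844, 0.299708) ; Δ = (0.137638, 0.028174)
  [+4]  conj(Y_{7,4})(Ω₁) = (0.193952, 0.141053) ; Y_{7,4}(Ω₂) = (-0.068850, -0.056549) ; Δ = (-0.005377, -0.020679)
  [+5]  conj(Y_{7,5})(Ω₁) = (-0.059729, 0.059660) ; Y_{7,5}(Ω₂) = (-0.413834, -0.030734) ; Δ = (0.026552, -0.022853)
  [+6]  conj(Y_{7,6})(Ω₁) = (-0.011831, -0.016308) ; Y_{7,6}(Ω₂) = (-0.328620, 0.196700) ; Δ = (0.007095, 0.003032)
  [+7]  conj(Y_{7,7})(Ω₁) = (0.002628, -0.001336) ; Y_{7,7}(Ω₂) = (-0.069308, 0.156063) ; Δ = (0.000026, 0.000503)
Total Σ_m = (0.357445, -0.000000). Multiply by 0.837758: (0.299453, -0.000000). P_7(cos γ) = 0.299453

0.299453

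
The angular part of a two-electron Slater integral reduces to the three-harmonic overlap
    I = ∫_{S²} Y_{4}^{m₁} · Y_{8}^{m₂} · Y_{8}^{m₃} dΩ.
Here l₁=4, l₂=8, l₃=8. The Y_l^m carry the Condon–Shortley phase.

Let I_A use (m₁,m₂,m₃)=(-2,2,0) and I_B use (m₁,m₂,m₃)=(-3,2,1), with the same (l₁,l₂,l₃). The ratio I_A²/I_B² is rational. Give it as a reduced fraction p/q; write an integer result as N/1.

63/4

Same 4,8,8: normalisation and zero-m 3j drop out of the ratio.
A: Δ: 4! 4! 12! / 21! → 1/185175900; sum: t=2:+1/92897280 t=3:−1/21772800 t=4:+1/49766400 = -1/66355200; 3j²(4 8 8; -2 2 0) = Δ·Π!·Σ² = 63/8398  (sign -1)
B: Δ: 4! 4! 12! / 21! → 1/185175900; sum: t=3:−1/87091200 t=4:+1/74649600 = 1/522547200; 3j²(4 8 8; -3 2 1) = Δ·Π!·Σ² = 2/4199  (sign -1)
I_A²/I_B² = (63/8398)/(2/4199) = 63/4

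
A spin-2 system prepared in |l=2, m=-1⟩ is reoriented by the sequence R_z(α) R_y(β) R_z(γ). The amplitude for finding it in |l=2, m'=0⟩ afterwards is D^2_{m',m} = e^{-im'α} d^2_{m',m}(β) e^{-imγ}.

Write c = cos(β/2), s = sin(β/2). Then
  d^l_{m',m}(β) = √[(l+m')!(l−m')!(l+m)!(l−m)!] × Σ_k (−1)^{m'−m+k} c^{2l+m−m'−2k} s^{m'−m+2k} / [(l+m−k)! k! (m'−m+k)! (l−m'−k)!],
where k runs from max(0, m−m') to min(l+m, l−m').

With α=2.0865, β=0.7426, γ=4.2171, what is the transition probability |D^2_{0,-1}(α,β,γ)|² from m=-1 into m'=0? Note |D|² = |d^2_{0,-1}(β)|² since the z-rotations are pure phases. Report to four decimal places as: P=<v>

P=0.3723

D^2_{0,-1}(2.0865,0.7426,4.2171) = e^{-i·0·2.0865}·d^2_{0,-1}(0.7426)·e^{-i·-1·4.2171}. Compute d first:
With c≡cos(β/2)=0.931856 and s≡sin(β/2)=0.362827, N=[2·2·1·6]^{1/2}=4.898979
The bounds max(0,m−m')=0 and min(l+m,l−m')=1 give 2 terms
  k=0: (−1)^1·4.8990/(2)·0.9319^3·0.3628^1 = -0.719155
  k=1: (−1)^2·4.8990/(2)·0.9319^1·0.3628^3 = +0.109024
d^2_{0,-1}(0.7426) = -0.719155 +0.109024 = -0.610130
|D^2_{0,-1}|² = |d^2_{0,-1}(β)|² = (-0.610130)² = 0.372259 (the z-rotation phases have unit modulus)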